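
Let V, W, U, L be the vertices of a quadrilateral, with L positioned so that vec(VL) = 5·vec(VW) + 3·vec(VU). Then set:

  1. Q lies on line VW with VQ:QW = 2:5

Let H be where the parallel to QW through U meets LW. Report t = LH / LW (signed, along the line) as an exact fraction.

t = 2/3

Choose coordinates V = (0, 0), W = (1, 0), U = (0, 1), L = (5, 3).
1. Q lies on line VW with VQ:QW = 2:5 ⇒ Q = (2/7, 0)
through U parallel to QW: direction (5/7, 0); meets LW at H = (7/3, 1)
H = L + t·(W−L) with t = 2/3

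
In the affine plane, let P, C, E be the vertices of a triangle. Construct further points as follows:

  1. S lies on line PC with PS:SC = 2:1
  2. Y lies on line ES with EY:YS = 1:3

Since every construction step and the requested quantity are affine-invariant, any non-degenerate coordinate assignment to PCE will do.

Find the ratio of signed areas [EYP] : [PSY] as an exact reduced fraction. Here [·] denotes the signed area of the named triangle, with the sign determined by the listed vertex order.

Assign P = (0, 0), C = (1, 0), E = (0, 1) — the answer is frame-independent, so this choice is without loss of generality.
1. S lies on line PC with PS:SC = 2:1 ⇒ S = (2/3, 0)
2. Y lies on line ES with EY:YS = 1:3 ⇒ Y = (1/6, 3/4)
2·[EYP] = -1/6, 2·[PSY] = 1/2
[EYP]:[PSY] = -1/6:1/2 = -1/3

[EYP]:[PSY] = -1/3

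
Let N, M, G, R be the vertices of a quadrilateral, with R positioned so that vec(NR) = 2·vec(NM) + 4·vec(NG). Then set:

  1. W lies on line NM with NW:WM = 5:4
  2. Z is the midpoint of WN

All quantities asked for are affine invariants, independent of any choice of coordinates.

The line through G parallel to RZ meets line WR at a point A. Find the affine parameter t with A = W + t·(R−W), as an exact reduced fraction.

Set N = (0, 0), M = (1, 0), G = (0, 1), R = (2, 4); any affine frame gives the same invariant.
1. W lies on line NM with NW:WM = 5:4 ⇒ W = (5/9, 0)
2. Z is the midpoint of WN ⇒ Z = (5/18, 0)
through G parallel to RZ: direction (-31/18, -4); meets WR at A = (341/60, 71/5)
A = W + t·(R−W) with t = 71/20

t = 71/20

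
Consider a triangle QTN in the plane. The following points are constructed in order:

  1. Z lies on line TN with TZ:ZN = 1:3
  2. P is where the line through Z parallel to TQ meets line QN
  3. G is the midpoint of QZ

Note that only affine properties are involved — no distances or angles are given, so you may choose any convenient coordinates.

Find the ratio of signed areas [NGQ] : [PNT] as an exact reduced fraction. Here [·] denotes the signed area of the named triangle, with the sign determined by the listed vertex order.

[NGQ]:[PNT] = 1/2

Set Q = (0, 0), T = (1, 0), N = (0, 1); any affine frame gives the same invariant.
1. Z lies on line TN with TZ:ZN = 1:3 ⇒ Z = (3/4, 1/4)
2. P is where the line through Z parallel to TQ meets line QN ⇒ P = (0, 1/4)
3. G is the midpoint of QZ ⇒ G = (3/8, 1/8)
2·[NGQ] = -3/8, 2·[PNT] = -3/4
[NGQ]:[PNT] = -3/8:-3/4 = 1/2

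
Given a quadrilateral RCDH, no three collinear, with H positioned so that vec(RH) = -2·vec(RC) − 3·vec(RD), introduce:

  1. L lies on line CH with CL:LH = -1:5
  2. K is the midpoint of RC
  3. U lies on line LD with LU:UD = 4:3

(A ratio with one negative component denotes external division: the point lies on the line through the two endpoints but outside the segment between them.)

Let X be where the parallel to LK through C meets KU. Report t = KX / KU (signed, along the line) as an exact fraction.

t = -21/52

Set R = (0, 0), C = (1, 0), D = (0, 1), H = (-2, -3); any affine frame gives the same invariant.
1. L lies on line CH with CL:LH = -1:5 ⇒ L = (7/4, 3/4)
2. K is the midpoint of RC ⇒ K = (1/2, 0)
3. U lies on line LD with LU:UD = 4:3 ⇒ U = (3/4, 25/28)
through C parallel to LK: direction (-5/4, -3/4); meets KU at X = (83/208, -75/208)
X = K + t·(U−K) with t = -21/52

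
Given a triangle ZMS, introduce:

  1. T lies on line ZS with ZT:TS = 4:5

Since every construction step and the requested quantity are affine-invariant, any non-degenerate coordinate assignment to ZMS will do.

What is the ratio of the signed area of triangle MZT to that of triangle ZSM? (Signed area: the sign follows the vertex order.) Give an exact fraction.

Work in coordinates with Z = (0, 0), M = (1, 0), S = (0, 1).
1. T lies on line ZS with ZT:TS = 4:5 ⇒ T = (0, 4/9)
2·[MZT] = -4/9, 2·[ZSM] = -1
[MZT]:[ZSM] = -4/9:-1 = 4/9

[MZT]:[ZSM] = 4/9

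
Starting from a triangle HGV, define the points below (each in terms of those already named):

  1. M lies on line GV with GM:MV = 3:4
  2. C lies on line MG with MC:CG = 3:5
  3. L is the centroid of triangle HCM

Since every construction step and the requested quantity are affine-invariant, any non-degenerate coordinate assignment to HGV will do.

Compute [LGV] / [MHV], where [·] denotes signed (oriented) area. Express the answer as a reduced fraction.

[LGV]:[MHV] = -7/12

Set H = (0, 0), G = (1, 0), V = (0, 1); any affine frame gives the same invariant.
1. M lies on line GV with GM:MV = 3:4 ⇒ M = (4/7, 3/7)
2. C lies on line MG with MC:CG = 3:5 ⇒ C = (41/56, 15/56)
3. L is the centroid of triangle HCM ⇒ L = (73/168, 13/56)
2·[LGV] = 1/3, 2·[MHV] = -4/7
[LGV]:[MHV] = 1/3:-4/7 = -7/12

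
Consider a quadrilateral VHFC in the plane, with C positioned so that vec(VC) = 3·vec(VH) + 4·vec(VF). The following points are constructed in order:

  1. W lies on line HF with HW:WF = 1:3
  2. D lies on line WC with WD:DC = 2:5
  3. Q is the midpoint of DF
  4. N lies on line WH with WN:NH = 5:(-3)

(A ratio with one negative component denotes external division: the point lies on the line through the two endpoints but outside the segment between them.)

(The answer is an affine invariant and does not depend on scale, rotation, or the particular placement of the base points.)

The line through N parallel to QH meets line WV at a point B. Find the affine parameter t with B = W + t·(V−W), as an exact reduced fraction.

Set V = (0, 0), H = (1, 0), F = (0, 1), C = (3, 4); any affine frame gives the same invariant.
1. W lies on line HF with HW:WF = 1:3 ⇒ W = (3/4, 1/4)
2. D lies on line WC with WD:DC = 2:5 ⇒ D = (39/28, 37/28)
3. Q is the midpoint of DF ⇒ Q = (39/56, 65/56)
4. N lies on line WH with WN:NH = 5:(-3) ⇒ N = (11/8, -3/8)
through N parallel to QH: direction (17/56, -65/56); meets WV at B = (249/212, 83/212)
B = W + t·(V−W) with t = -30/53

t = -30/53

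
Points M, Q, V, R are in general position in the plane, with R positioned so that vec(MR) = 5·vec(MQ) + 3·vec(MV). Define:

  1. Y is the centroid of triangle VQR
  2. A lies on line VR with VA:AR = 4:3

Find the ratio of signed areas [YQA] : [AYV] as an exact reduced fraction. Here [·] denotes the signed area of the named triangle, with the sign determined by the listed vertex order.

Choose coordinates M = (0, 0), Q = (1, 0), V = (0, 1), R = (5, 3).
1. Y is the centroid of triangle VQR ⇒ Y = (2, 4/3)
2. A lies on line VR with VA:AR = 4:3 ⇒ A = (20/7, 15/7)
2·[YQA] = 1/3, 2·[AYV] = -4/3
[YQA]:[AYV] = 1/3:-4/3 = -1/4

[YQA]:[AYV] = -1/4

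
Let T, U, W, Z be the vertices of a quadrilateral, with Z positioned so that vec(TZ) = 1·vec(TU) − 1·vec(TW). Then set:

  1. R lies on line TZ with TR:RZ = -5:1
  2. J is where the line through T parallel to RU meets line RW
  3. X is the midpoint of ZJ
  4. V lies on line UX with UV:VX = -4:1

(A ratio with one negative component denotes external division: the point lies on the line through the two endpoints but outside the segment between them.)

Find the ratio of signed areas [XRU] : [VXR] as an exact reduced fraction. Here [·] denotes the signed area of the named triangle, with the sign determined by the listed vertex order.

Work in coordinates with T = (0, 0), U = (1, 0), W = (0, 1), Z = (1, -1).
1. R lies on line TZ with TR:RZ = -5:1 ⇒ R = (5/4, -5/4)
2. J is where the line through T parallel to RU meets line RW ⇒ J = (-5/16, 25/16)
3. X is the midpoint of ZJ ⇒ X = (11/32, 9/32)
4. V lies on line UX with UV:VX = -4:1 ⇒ V = (1/8, 3/8)
2·[XRU] = 3/4, 2·[VXR] = -1/4
[XRU]:[VXR] = 3/4:-1/4 = -3

[XRU]:[VXR] = -3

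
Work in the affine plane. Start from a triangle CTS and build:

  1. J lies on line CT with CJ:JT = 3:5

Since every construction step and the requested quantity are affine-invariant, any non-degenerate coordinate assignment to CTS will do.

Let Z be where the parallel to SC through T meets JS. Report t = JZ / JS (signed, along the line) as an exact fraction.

t = -5/3

Choose coordinates C = (0, 0), T = (1, 0), S = (0, 1).
1. J lies on line CT with CJ:JT = 3:5 ⇒ J = (3/8, 0)
through T parallel to SC: direction (0, -1); meets JS at Z = (1, -5/3)
Z = J + t·(S−J) with t = -5/3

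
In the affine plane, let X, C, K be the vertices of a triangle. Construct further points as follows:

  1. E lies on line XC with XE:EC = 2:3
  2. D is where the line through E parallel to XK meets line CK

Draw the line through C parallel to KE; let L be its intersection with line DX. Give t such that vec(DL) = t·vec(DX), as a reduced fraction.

t = -9/16

Choose coordinates X = (0, 0), C = (1, 0), K = (0, 1).
1. E lies on line XC with XE:EC = 2:3 ⇒ E = (2/5, 0)
2. D is where the line through E parallel to XK meets line CK ⇒ D = (2/5, 3/5)
through C parallel to KE: direction (2/5, -1); meets DX at L = (5/8, 15/16)
L = D + t·(X−D) with t = -9/16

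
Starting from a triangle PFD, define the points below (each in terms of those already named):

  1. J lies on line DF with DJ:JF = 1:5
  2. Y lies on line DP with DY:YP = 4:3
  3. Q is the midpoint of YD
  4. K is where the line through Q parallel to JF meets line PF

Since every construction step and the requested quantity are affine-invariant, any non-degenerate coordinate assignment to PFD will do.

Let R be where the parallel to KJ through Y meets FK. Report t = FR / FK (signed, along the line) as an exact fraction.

Set P = (0, 0), F = (1, 0), D = (0, 1); any affine frame gives the same invariant.
1. J lies on line DF with DJ:JF = 1:5 ⇒ J = (1/6, 5/6)
2. Y lies on line DP with DY:YP = 4:3 ⇒ Y = (0, 3/7)
3. Q is the midpoint of YD ⇒ Q = (0, 5/7)
4. K is where the line through Q parallel to JF meets line PF ⇒ K = (5/7, 0)
through Y parallel to KJ: direction (-23/42, 5/6); meets FK at R = (69/245, 0)
R = F + t·(K−F) with t = 88/35

t = 88/35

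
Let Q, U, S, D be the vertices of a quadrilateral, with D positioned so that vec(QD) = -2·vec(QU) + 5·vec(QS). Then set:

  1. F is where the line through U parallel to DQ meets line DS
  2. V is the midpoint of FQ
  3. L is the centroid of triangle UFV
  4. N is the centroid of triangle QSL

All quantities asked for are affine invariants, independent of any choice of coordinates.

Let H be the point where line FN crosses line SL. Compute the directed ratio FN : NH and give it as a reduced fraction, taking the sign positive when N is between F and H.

FN:NH = -2/11

Set Q = (0, 0), U = (1, 0), S = (0, 1), D = (-2, 5); any affine frame gives the same invariant.
1. F is where the line through U parallel to DQ meets line DS ⇒ F = (3, -5)
2. V is the midpoint of FQ ⇒ V = (3/2, -5/2)
3. L is the centroid of triangle UFV ⇒ L = (11/6, -5/2)
4. N is the centroid of triangle QSL ⇒ N = (11/18, -1/2)
line FN meets SL at H = (55/4, -101/4)
N = F + t·(H−F) with t = -2/9, so FN:NH = -2/9:11/9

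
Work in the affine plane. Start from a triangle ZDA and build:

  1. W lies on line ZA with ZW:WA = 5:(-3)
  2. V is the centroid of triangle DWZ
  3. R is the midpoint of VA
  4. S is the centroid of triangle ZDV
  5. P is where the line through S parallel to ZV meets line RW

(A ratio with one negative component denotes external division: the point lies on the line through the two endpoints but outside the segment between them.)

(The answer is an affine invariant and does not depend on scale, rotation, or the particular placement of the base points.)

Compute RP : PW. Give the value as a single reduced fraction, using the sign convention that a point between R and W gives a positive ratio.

RP:PW = -2/5

Work in coordinates with Z = (0, 0), D = (1, 0), A = (0, 1).
1. W lies on line ZA with ZW:WA = 5:(-3) ⇒ W = (0, 5/2)
2. V is the centroid of triangle DWZ ⇒ V = (1/3, 5/6)
3. R is the midpoint of VA ⇒ R = (1/6, 11/12)
4. S is the centroid of triangle ZDV ⇒ S = (4/9, 5/18)
5. P is where the line through S parallel to ZV meets line RW ⇒ P = (5/18, -5/36)
P = R + t·(W−R) with t = -2/3, so RP:PW = t:(1−t) = -2/3:5/3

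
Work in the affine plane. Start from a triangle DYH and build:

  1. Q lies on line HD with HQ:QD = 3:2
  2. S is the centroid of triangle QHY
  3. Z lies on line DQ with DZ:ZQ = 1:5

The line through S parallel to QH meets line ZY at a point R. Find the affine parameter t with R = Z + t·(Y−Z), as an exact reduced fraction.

t = 1/3

Choose coordinates D = (0, 0), Y = (1, 0), H = (0, 1).
1. Q lies on line HD with HQ:QD = 3:2 ⇒ Q = (0, 2/5)
2. S is the centroid of triangle QHY ⇒ S = (1/3, 7/15)
3. Z lies on line DQ with DZ:ZQ = 1:5 ⇒ Z = (0, 1/15)
through S parallel to QH: direction (0, 3/5); meets ZY at R = (1/3, 2/45)
R = Z + t·(Y−Z) with t = 1/3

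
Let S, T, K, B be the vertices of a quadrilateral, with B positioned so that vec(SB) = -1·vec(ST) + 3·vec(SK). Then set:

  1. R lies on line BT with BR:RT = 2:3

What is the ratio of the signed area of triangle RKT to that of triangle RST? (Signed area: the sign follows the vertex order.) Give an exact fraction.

Choose coordinates S = (0, 0), T = (1, 0), K = (0, 1), B = (-1, 3).
1. R lies on line BT with BR:RT = 2:3 ⇒ R = (-1/5, 9/5)
2·[RKT] = 3/5, 2·[RST] = 9/5
[RKT]:[RST] = 3/5:9/5 = 1/3

[RKT]:[RST] = 1/3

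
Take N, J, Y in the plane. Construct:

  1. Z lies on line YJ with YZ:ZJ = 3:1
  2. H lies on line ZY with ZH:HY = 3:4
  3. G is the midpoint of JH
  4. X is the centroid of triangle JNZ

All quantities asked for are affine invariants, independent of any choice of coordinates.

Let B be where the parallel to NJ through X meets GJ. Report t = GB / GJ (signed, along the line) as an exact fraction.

Choose coordinates N = (0, 0), J = (1, 0), Y = (0, 1).
1. Z lies on line YJ with YZ:ZJ = 3:1 ⇒ Z = (3/4, 1/4)
2. H lies on line ZY with ZH:HY = 3:4 ⇒ H = (3/7, 4/7)
3. G is the midpoint of JH ⇒ G = (5/7, 2/7)
4. X is the centroid of triangle JNZ ⇒ X = (7/12, 1/12)
through X parallel to NJ: direction (1, 0); meets GJ at B = (11/12, 1/12)
B = G + t·(J−G) with t = 17/24

t = 17/24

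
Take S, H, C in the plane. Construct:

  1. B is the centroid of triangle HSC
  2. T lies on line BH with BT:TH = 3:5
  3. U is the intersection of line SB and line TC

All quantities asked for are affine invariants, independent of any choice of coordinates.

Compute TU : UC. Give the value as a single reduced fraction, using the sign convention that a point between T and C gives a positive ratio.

TU:UC = 3/8

Work in coordinates with S = (0, 0), H = (1, 0), C = (0, 1).
1. B is the centroid of triangle HSC ⇒ B = (1/3, 1/3)
2. T lies on line BH with BT:TH = 3:5 ⇒ T = (7/12, 5/24)
3. U is the intersection of line SB and line TC ⇒ U = (14/33, 14/33)
U = T + t·(C−T) with t = 3/11, so TU:UC = t:(1−t) = 3/11:8/11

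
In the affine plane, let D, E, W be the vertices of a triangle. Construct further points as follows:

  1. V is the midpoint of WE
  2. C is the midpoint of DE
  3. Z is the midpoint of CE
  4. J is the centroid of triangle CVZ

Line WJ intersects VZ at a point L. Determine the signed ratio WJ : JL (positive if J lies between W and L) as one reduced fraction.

Work in coordinates with D = (0, 0), E = (1, 0), W = (0, 1).
1. V is the midpoint of WE ⇒ V = (1/2, 1/2)
2. C is the midpoint of DE ⇒ C = (1/2, 0)
3. Z is the midpoint of CE ⇒ Z = (3/4, 0)
4. J is the centroid of triangle CVZ ⇒ J = (7/12, 1/6)
line WJ meets VZ at L = (7/8, -1/4)
J = W + t·(L−W) with t = 2/3, so WJ:JL = 2/3:1/3

WJ:JL = 2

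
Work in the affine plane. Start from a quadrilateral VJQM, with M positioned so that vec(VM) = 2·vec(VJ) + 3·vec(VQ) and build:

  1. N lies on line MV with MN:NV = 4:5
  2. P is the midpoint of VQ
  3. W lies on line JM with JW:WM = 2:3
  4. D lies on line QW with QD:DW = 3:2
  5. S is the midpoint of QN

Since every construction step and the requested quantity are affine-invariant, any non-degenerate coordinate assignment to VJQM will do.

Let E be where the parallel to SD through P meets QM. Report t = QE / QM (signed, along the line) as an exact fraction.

t = -1/7

Assign V = (0, 0), J = (1, 0), Q = (0, 1), M = (2, 3) — the answer is frame-independent, so this choice is without loss of generality.
1. N lies on line MV with MN:NV = 4:5 ⇒ N = (10/9, 5/3)
2. P is the midpoint of VQ ⇒ P = (0, 1/2)
3. W lies on line JM with JW:WM = 2:3 ⇒ W = (7/5, 6/5)
4. D lies on line QW with QD:DW = 3:2 ⇒ D = (21/25, 28/25)
5. S is the midpoint of QN ⇒ S = (5/9, 4/3)
through P parallel to SD: direction (64/225, -16/75); meets QM at E = (-2/7, 5/7)
E = Q + t·(M−Q) with t = -1/7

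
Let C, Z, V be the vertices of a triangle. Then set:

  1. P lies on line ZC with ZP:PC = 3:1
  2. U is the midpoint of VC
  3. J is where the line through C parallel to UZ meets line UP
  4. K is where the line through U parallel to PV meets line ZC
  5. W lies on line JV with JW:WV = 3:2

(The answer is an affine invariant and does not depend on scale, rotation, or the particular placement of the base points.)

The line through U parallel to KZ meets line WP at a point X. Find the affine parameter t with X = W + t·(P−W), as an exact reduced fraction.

t = 1/16

Choose coordinates C = (0, 0), Z = (1, 0), V = (0, 1).
1. P lies on line ZC with ZP:PC = 3:1 ⇒ P = (1/4, 0)
2. U is the midpoint of VC ⇒ U = (0, 1/2)
3. J is where the line through C parallel to UZ meets line UP ⇒ J = (1/3, -1/6)
4. K is where the line through U parallel to PV meets line ZC ⇒ K = (1/8, 0)
5. W lies on line JV with JW:WV = 3:2 ⇒ W = (2/15, 8/15)
through U parallel to KZ: direction (7/8, 0); meets WP at X = (9/64, 1/2)
X = W + t·(P−W) with t = 1/16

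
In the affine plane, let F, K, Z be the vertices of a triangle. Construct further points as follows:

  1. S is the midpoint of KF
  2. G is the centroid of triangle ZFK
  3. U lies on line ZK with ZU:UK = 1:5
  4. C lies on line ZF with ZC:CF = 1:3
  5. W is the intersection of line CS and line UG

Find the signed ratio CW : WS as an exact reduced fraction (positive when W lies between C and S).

Work in coordinates with F = (0, 0), K = (1, 0), Z = (0, 1).
1. S is the midpoint of KF ⇒ S = (1/2, 0)
2. G is the centroid of triangle ZFK ⇒ G = (1/3, 1/3)
3. U lies on line ZK with ZU:UK = 1:5 ⇒ U = (1/6, 5/6)
4. C lies on line ZF with ZC:CF = 1:3 ⇒ C = (0, 3/4)
5. W is the intersection of line CS and line UG ⇒ W = (7/18, 1/6)
W = C + t·(S−C) with t = 7/9, so CW:WS = t:(1−t) = 7/9:2/9

CW:WS = 7/2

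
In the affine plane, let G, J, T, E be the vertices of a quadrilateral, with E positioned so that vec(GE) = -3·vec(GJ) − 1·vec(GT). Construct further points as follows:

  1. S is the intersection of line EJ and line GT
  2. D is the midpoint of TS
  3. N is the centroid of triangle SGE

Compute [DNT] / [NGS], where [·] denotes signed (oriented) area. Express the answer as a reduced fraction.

Set G = (0, 0), J = (1, 0), T = (0, 1), E = (-3, -1); any affine frame gives the same invariant.
1. S is the intersection of line EJ and line GT ⇒ S = (0, -1/4)
2. D is the midpoint of TS ⇒ D = (0, 3/8)
3. N is the centroid of triangle SGE ⇒ N = (-1, -5/12)
2·[DNT] = -5/8, 2·[NGS] = -1/4
[DNT]:[NGS] = -5/8:-1/4 = 5/2

[DNT]:[NGS] = 5/2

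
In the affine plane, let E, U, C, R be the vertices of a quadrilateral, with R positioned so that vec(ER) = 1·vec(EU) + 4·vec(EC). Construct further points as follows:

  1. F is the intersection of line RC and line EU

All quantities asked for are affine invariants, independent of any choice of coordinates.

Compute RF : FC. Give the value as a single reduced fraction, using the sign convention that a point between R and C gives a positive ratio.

RF:FC = -4

Choose coordinates E = (0, 0), U = (1, 0), C = (0, 1), R = (1, 4).
1. F is the intersection of line RC and line EU ⇒ F = (-1/3, 0)
F = R + t·(C−R) with t = 4/3, so RF:FC = t:(1−t) = 4/3:-1/3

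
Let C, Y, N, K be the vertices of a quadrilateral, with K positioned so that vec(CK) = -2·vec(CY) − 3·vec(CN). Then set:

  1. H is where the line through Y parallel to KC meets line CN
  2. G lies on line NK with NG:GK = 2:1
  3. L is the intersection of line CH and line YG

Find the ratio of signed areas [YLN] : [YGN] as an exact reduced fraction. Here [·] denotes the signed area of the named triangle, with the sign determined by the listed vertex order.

[YLN]:[YGN] = 3/7

Work in coordinates with C = (0, 0), Y = (1, 0), N = (0, 1), K = (-2, -3).
1. H is where the line through Y parallel to KC meets line CN ⇒ H = (0, -3/2)
2. G lies on line NK with NG:GK = 2:1 ⇒ G = (-4/3, -5/3)
3. L is the intersection of line CH and line YG ⇒ L = (0, -5/7)
2·[YLN] = -12/7, 2·[YGN] = -4
[YLN]:[YGN] = -12/7:-4 = 3/7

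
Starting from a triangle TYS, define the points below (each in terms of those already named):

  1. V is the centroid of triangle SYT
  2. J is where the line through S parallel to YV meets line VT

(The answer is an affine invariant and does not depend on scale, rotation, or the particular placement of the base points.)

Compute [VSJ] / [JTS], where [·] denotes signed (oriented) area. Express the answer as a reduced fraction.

Set T = (0, 0), Y = (1, 0), S = (0, 1); any affine frame gives the same invariant.
1. V is the centroid of triangle SYT ⇒ V = (1/3, 1/3)
2. J is where the line through S parallel to YV meets line VT ⇒ J = (2/3, 2/3)
2·[VSJ] = -1/3, 2·[JTS] = -2/3
[VSJ]:[JTS] = -1/3:-2/3 = 1/2

[VSJ]:[JTS] = 1/2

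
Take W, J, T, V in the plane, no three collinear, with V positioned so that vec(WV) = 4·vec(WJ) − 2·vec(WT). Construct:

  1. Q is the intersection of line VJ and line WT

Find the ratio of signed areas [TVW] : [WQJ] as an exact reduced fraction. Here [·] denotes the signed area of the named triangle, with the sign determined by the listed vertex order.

Assign W = (0, 0), J = (1, 0), T = (0, 1), V = (4, -2) — the answer is frame-independent, so this choice is without loss of generality.
1. Q is the intersection of line VJ and line WT ⇒ Q = (0, 2/3)
2·[TVW] = -4, 2·[WQJ] = -2/3
[TVW]:[WQJ] = -4:-2/3 = 6

[TVW]:[WQJ] = 6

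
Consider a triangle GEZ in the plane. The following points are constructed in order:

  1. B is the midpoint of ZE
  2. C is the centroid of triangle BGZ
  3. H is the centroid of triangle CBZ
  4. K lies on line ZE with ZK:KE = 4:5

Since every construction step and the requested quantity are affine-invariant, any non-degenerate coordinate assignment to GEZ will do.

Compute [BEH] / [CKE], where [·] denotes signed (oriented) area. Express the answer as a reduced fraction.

[BEH]:[CKE] = 3/10

Assign G = (0, 0), E = (1, 0), Z = (0, 1) — the answer is frame-independent, so this choice is without loss of generality.
1. B is the midpoint of ZE ⇒ B = (1/2, 1/2)
2. C is the centroid of triangle BGZ ⇒ C = (1/6, 1/2)
3. H is the centroid of triangle CBZ ⇒ H = (2/9, 2/3)
4. K lies on line ZE with ZK:KE = 4:5 ⇒ K = (4/9, 5/9)
2·[BEH] = -1/18, 2·[CKE] = -5/27
[BEH]:[CKE] = -1/18:-5/27 = 3/10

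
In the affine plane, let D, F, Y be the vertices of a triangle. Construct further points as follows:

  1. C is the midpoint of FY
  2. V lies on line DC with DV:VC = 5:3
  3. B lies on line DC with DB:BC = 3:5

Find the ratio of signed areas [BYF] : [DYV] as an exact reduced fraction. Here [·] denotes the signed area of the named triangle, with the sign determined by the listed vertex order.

[BYF]:[DYV] = 2

Choose coordinates D = (0, 0), F = (1, 0), Y = (0, 1).
1. C is the midpoint of FY ⇒ C = (1/2, 1/2)
2. V lies on line DC with DV:VC = 5:3 ⇒ V = (5/16, 5/16)
3. B lies on line DC with DB:BC = 3:5 ⇒ B = (3/16, 3/16)
2·[BYF] = -5/8, 2·[DYV] = -5/16
[BYF]:[DYV] = -5/8:-5/16 = 2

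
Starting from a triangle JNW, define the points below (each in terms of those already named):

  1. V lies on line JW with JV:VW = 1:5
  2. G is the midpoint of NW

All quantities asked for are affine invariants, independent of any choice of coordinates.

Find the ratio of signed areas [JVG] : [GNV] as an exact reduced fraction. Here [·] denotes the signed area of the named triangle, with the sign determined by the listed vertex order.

[JVG]:[GNV] = 1/5

Choose coordinates J = (0, 0), N = (1, 0), W = (0, 1).
1. V lies on line JW with JV:VW = 1:5 ⇒ V = (0, 1/6)
2. G is the midpoint of NW ⇒ G = (1/2, 1/2)
2·[JVG] = -1/12, 2·[GNV] = -5/12
[JVG]:[GNV] = -1/12:-5/12 = 1/5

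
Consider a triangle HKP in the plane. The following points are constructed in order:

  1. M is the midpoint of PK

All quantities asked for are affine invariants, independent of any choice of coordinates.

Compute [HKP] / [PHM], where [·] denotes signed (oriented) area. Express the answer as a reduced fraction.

Work in coordinates with H = (0, 0), K = (1, 0), P = (0, 1).
1. M is the midpoint of PK ⇒ M = (1/2, 1/2)
2·[HKP] = 1, 2·[PHM] = 1/2
[HKP]:[PHM] = 1:1/2 = 2

[HKP]:[PHM] = 2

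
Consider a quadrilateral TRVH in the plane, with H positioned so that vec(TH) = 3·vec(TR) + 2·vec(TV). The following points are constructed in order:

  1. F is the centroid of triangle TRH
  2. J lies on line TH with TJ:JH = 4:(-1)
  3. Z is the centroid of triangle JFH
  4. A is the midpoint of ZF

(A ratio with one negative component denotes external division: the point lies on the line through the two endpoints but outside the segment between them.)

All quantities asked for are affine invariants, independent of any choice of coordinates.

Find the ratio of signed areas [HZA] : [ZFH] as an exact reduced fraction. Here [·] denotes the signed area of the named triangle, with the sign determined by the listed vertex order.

Set T = (0, 0), R = (1, 0), V = (0, 1), H = (3, 2); any affine frame gives the same invariant.
1. F is the centroid of triangle TRH ⇒ F = (4/3, 2/3)
2. J lies on line TH with TJ:JH = 4:(-1) ⇒ J = (4, 8/3)
3. Z is the centroid of triangle JFH ⇒ Z = (25/9, 16/9)
4. A is the midpoint of ZF ⇒ A = (37/18, 11/9)
2·[HZA] = -1/27, 2·[ZFH] = -2/27
[HZA]:[ZFH] = -1/27:-2/27 = 1/2

[HZA]:[ZFH] = 1/2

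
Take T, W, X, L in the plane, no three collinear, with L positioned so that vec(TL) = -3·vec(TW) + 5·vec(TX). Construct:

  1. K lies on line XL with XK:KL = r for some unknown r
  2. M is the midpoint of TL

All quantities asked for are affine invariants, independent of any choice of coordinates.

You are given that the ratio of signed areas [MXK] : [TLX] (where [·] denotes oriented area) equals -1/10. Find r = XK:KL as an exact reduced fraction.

Choose coordinates T = (0, 0), W = (1, 0), X = (0, 1), L = (-3, 5).
1. With XK:KL = r, write λ = r/(r+1) so K = X + λ·(L−X); K is affine-linear in λ
2. M is the midpoint of TL ⇒ M = (-3/2, 5/2)
Every point depending on K is an affine combination of K and λ-independent points, so each such coordinate is linear in λ; the λ² term in each signed area is a multiple of (L−X)×(L−X) = 0, so 2·[MXK] and 2·[TLX] are each linear in λ. Evaluating at λ=0 and λ=1:
  2·[MXK] = 3/2·λ,   2·[TLX] = -3
So [MXK]:[TLX] = (3/2·λ) / (-3). Setting this equal to -1/10:
  3/2·λ = -1/10·(-3)  ⇒  λ = 1/5
Then r = λ/(1−λ) = (1/5)/(4/5) = 1/4. Check: with r = 1/4, K = (-3/5, 9/5) and [MXK]:[TLX] = -1/10 as required.

r = 1/4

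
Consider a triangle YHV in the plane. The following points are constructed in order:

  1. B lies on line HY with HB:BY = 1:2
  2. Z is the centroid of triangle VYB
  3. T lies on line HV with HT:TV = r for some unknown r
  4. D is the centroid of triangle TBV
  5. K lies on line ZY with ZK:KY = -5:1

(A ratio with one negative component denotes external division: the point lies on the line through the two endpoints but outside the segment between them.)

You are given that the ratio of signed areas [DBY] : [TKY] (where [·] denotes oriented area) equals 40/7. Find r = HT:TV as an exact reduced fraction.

Assign Y = (0, 0), H = (1, 0), V = (0, 1) — the answer is frame-independent, so this choice is without loss of generality.
1. B lies on line HY with HB:BY = 1:2 ⇒ B = (2/3, 0)
2. Z is the centroid of triangle VYB ⇒ Z = (2/9, 1/3)
3. With HT:TV = r, write λ = r/(r+1) so T = H + λ·(V−H); T is affine-linear in λ
4. D is the centroid of triangle TBV ⇒ D is an affine combination of earlier points and hence also affine-linear in λ
5. K lies on line ZY with ZK:KY = -5:1 ⇒ K = (-1/18, -1/12)
Every point depending on T is an affine combination of T and λ-independent points, so each such coordinate is linear in λ; the λ² term in each signed area is a multiple of (V−H)×(V−H) = 0, so 2·[DBY] and 2·[TKY] are each linear in λ. Evaluating at λ=0 and λ=1:
  2·[DBY] = -2/9·λ − 2/9,   2·[TKY] = 5/36·λ − 1/12
So [DBY]:[TKY] = (-2/9·λ − 2/9) / (5/36·λ − 1/12). Setting this equal to 40/7:
  -2/9·λ − 2/9 = 40/7·(5/36·λ − 1/12)  ⇒  λ = 1/4
Then r = λ/(1−λ) = (1/4)/(3/4) = 1/3. Check: with r = 1/3, T = (3/4, 1/4) and [DBY]:[TKY] = 40/7 as required.

r = 1/3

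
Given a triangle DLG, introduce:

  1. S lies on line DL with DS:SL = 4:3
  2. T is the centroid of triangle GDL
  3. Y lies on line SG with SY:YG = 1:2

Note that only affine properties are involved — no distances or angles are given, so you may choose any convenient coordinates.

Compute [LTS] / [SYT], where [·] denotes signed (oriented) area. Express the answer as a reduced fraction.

Choose coordinates D = (0, 0), L = (1, 0), G = (0, 1).
1. S lies on line DL with DS:SL = 4:3 ⇒ S = (4/7, 0)
2. T is the centroid of triangle GDL ⇒ T = (1/3, 1/3)
3. Y lies on line SG with SY:YG = 1:2 ⇒ Y = (8/21, 1/3)
2·[LTS] = 1/7, 2·[SYT] = 1/63
[LTS]:[SYT] = 1/7:1/63 = 9

[LTS]:[SYT] = 9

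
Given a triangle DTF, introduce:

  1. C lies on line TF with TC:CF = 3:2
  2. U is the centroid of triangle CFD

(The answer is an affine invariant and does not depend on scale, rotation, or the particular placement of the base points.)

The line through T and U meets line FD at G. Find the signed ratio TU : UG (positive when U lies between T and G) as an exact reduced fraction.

TU:UG = 13/2

Work in coordinates with D = (0, 0), T = (1, 0), F = (0, 1).
1. C lies on line TF with TC:CF = 3:2 ⇒ C = (2/5, 3/5)
2. U is the centroid of triangle CFD ⇒ U = (2/15, 8/15)
line TU meets FD at G = (0, 8/13)
U = T + t·(G−T) with t = 13/15, so TU:UG = 13/15:2/15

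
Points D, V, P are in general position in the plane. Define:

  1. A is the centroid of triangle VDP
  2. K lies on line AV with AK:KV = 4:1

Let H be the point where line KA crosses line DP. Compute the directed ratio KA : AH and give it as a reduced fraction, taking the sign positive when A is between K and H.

Work in coordinates with D = (0, 0), V = (1, 0), P = (0, 1).
1. A is the centroid of triangle VDP ⇒ A = (1/3, 1/3)
2. K lies on line AV with AK:KV = 4:1 ⇒ K = (13/15, 1/15)
line KA meets DP at H = (0, 1/2)
A = K + t·(H−K) with t = 8/13, so KA:AH = 8/13:5/13

KA:AH = 8/5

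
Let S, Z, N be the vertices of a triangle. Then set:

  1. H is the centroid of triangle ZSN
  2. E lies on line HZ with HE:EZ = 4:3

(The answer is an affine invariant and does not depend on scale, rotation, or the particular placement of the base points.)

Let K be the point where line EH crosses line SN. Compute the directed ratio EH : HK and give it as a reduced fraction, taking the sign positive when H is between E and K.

Set S = (0, 0), Z = (1, 0), N = (0, 1); any affine frame gives the same invariant.
1. H is the centroid of triangle ZSN ⇒ H = (1/3, 1/3)
2. E lies on line HZ with HE:EZ = 4:3 ⇒ E = (5/7, 1/7)
line EH meets SN at K = (0, 1/2)
H = E + t·(K−E) with t = 8/15, so EH:HK = 8/15:7/15

EH:HK = 8/7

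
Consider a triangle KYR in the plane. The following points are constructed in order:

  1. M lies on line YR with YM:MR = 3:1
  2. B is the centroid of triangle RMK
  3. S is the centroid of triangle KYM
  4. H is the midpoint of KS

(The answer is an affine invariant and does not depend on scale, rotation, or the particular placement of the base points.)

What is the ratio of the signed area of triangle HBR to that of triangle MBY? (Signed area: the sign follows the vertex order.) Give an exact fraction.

[HBR]:[MBY] = -1/18

Assign K = (0, 0), Y = (1, 0), R = (0, 1) — the answer is frame-independent, so this choice is without loss of generality.
1. M lies on line YR with YM:MR = 3:1 ⇒ M = (1/4, 3/4)
2. B is the centroid of triangle RMK ⇒ B = (1/12, 7/12)
3. S is the centroid of triangle KYM ⇒ S = (5/12, 1/4)
4. H is the midpoint of KS ⇒ H = (5/24, 1/8)
2·[HBR] = -1/72, 2·[MBY] = 1/4
[HBR]:[MBY] = -1/72:1/4 = -1/18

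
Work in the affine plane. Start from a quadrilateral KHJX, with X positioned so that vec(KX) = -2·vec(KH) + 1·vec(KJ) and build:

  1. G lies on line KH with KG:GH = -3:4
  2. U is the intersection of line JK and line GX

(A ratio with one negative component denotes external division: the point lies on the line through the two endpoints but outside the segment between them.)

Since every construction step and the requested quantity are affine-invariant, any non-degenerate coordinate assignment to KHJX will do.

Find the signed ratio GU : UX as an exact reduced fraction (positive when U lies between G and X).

GU:UX = -3/2

Assign K = (0, 0), H = (1, 0), J = (0, 1), X = (-2, 1) — the answer is frame-independent, so this choice is without loss of generality.
1. G lies on line KH with KG:GH = -3:4 ⇒ G = (-3, 0)
2. U is the intersection of line JK and line GX ⇒ U = (0, 3)
U = G + t·(X−G) with t = 3, so GU:UX = t:(1−t) = 3:-2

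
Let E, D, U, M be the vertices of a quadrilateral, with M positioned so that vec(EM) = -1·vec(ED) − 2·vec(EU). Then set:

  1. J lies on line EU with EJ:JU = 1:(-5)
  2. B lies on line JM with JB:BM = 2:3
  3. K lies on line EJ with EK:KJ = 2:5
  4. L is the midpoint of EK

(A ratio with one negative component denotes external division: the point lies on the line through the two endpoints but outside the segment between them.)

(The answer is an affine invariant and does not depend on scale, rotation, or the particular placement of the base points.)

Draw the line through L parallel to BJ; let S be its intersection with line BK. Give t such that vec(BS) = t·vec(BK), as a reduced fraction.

t = 6/5

Set E = (0, 0), D = (1, 0), U = (0, 1), M = (-1, -2); any affine frame gives the same invariant.
1. J lies on line EU with EJ:JU = 1:(-5) ⇒ J = (0, -1/4)
2. B lies on line JM with JB:BM = 2:3 ⇒ B = (-2/5, -19/20)
3. K lies on line EJ with EK:KJ = 2:5 ⇒ K = (0, -1/14)
4. L is the midpoint of EK ⇒ L = (0, -1/28)
through L parallel to BJ: direction (2/5, 7/10); meets BK at S = (2/25, 73/700)
S = B + t·(K−B) with t = 6/5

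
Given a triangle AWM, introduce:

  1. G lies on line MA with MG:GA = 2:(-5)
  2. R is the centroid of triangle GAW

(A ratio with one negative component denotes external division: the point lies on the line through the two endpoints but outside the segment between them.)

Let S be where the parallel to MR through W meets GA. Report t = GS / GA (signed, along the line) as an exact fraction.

Set A = (0, 0), W = (1, 0), M = (0, 1); any affine frame gives the same invariant.
1. G lies on line MA with MG:GA = 2:(-5) ⇒ G = (0, 5/3)
2. R is the centroid of triangle GAW ⇒ R = (1/3, 5/9)
through W parallel to MR: direction (1/3, -4/9); meets GA at S = (0, 4/3)
S = G + t·(A−G) with t = 1/5

t = 1/5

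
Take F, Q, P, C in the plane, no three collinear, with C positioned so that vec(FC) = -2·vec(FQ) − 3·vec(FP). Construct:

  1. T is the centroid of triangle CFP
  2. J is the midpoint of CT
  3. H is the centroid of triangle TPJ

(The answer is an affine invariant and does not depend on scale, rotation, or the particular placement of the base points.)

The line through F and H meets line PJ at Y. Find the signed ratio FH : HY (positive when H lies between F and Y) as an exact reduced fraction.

Choose coordinates F = (0, 0), Q = (1, 0), P = (0, 1), C = (-2, -3).
1. T is the centroid of triangle CFP ⇒ T = (-2/3, -2/3)
2. J is the midpoint of CT ⇒ J = (-4/3, -11/6)
3. H is the centroid of triangle TPJ ⇒ H = (-2/3, -1/2)
line FH meets PJ at Y = (-8/11, -6/11)
H = F + t·(Y−F) with t = 11/12, so FH:HY = 11/12:1/12

FH:HY = 11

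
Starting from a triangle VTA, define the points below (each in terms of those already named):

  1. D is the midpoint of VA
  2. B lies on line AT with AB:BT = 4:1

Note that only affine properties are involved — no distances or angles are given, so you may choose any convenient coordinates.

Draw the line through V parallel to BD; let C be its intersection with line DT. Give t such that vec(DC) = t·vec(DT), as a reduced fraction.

t = 4

Set V = (0, 0), T = (1, 0), A = (0, 1); any affine frame gives the same invariant.
1. D is the midpoint of VA ⇒ D = (0, 1/2)
2. B lies on line AT with AB:BT = 4:1 ⇒ B = (4/5, 1/5)
through V parallel to BD: direction (-4/5, 3/10); meets DT at C = (4, -3/2)
C = D + t·(T−D) with t = 4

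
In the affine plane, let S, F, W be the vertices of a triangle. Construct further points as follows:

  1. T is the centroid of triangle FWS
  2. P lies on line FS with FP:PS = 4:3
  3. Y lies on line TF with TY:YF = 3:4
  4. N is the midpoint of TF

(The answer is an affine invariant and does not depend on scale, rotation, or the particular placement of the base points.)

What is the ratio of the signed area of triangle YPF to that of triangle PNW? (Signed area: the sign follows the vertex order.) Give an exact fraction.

Choose coordinates S = (0, 0), F = (1, 0), W = (0, 1).
1. T is the centroid of triangle FWS ⇒ T = (1/3, 1/3)
2. P lies on line FS with FP:PS = 4:3 ⇒ P = (3/7, 0)
3. Y lies on line TF with TY:YF = 3:4 ⇒ Y = (13/21, 4/21)
4. N is the midpoint of TF ⇒ N = (2/3, 1/6)
2·[YPF] = 16/147, 2·[PNW] = 13/42
[YPF]:[PNW] = 16/147:13/42 = 32/91

[YPF]:[PNW] = 32/91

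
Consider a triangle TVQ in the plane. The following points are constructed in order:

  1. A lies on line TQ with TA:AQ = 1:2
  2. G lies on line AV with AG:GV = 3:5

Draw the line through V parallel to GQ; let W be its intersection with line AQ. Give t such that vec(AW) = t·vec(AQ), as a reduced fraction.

t = 8/3

Set T = (0, 0), V = (1, 0), Q = (0, 1); any affine frame gives the same invariant.
1. A lies on line TQ with TA:AQ = 1:2 ⇒ A = (0, 1/3)
2. G lies on line AV with AG:GV = 3:5 ⇒ G = (3/8, 5/24)
through V parallel to GQ: direction (-3/8, 19/24); meets AQ at W = (0, 19/9)
W = A + t·(Q−A) with t = 8/3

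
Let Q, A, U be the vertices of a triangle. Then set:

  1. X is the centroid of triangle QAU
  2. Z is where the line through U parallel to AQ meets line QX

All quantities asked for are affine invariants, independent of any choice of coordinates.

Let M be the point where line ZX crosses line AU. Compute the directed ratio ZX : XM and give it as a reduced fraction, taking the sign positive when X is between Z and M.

Choose coordinates Q = (0, 0), A = (1, 0), U = (0, 1).
1. X is the centroid of triangle QAU ⇒ X = (1/3, 1/3)
2. Z is where the line through U parallel to AQ meets line QX ⇒ Z = (1, 1)
line ZX meets AU at M = (1/2, 1/2)
X = Z + t·(M−Z) with t = 4/3, so ZX:XM = 4/3:-1/3

ZX:XM = -4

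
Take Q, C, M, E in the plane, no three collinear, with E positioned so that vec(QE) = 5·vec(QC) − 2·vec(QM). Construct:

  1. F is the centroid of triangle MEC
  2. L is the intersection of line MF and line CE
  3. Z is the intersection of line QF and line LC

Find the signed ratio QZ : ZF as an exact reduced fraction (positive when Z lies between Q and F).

Choose coordinates Q = (0, 0), C = (1, 0), M = (0, 1), E = (5, -2).
1. F is the centroid of triangle MEC ⇒ F = (2, -1/3)
2. L is the intersection of line MF and line CE ⇒ L = (3, -1)
3. Z is the intersection of line QF and line LC ⇒ Z = (3/2, -1/4)
Z = Q + t·(F−Q) with t = 3/4, so QZ:ZF = t:(1−t) = 3/4:1/4

QZ:ZF = 3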